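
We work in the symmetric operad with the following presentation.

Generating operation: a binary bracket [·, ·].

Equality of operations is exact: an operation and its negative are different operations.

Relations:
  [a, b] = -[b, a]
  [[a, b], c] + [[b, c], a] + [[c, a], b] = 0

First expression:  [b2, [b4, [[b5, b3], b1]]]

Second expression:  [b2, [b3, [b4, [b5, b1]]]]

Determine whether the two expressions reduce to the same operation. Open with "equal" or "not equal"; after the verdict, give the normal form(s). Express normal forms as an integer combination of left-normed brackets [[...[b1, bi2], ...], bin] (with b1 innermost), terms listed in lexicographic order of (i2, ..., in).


Reducing the first expression gives [[[[b1, b3], b5], b4], b2] - [[[[b1, b5], b3], b4], b2]
Reducing the second expression gives [[[[b1, b5], b4], b3], b2]
Different reductions; not equal.

not equal; first: [[[[b1, b3], b5], b4], b2] - [[[[b1, b5], b3], b4], b2]; second: [[[[b1, b5], b4], b3], b2]


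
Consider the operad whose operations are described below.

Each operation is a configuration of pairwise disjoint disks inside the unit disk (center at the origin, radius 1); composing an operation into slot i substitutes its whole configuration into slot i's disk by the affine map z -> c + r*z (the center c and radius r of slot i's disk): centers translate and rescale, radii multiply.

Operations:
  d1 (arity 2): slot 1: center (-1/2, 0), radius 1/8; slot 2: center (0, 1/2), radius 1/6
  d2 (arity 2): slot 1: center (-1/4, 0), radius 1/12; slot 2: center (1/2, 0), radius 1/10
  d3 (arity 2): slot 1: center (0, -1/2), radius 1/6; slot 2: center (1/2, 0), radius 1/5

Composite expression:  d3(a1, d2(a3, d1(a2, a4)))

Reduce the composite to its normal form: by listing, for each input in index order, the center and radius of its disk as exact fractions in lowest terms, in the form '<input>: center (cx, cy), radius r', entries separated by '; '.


a1: center (0, -1/2), radius 1/6; a2: center (59/100, 0), radius 1/400; a3: center (9/20, 0), radius 1/60; a4: center (3/5, 1/100), radius 1/300

Each a-disk chains the slot maps above it in d3; radii multiply.
input a1: composing its 1 substitution step yields center (0, -1/2), radius 1/6
input a3: composing its 2 substitution steps yields center (9/20, 0), radius 1/60
input a2: composing its 3 substitution steps yields center (59/100, 0), radius 1/400
input a4: composing its 3 substitution steps yields center (3/5, 1/100), radius 1/300


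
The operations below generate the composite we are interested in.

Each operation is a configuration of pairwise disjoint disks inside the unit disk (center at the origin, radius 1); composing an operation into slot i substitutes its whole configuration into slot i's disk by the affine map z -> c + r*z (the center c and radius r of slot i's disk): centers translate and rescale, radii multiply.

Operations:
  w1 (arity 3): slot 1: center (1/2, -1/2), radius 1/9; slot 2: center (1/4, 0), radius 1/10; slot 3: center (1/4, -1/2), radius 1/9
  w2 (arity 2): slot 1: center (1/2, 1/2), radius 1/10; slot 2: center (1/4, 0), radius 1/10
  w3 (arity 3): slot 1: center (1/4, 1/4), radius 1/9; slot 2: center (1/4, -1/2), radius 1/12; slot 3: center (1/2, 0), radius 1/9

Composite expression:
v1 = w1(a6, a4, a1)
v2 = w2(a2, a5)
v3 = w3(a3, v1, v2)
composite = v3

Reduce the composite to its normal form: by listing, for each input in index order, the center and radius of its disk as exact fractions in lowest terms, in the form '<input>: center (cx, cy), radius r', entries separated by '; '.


a1: center (13/48, -13/24), radius 1/108; a2: center (5/9, 1/18), radius 1/90; a3: center (1/4, 1/4), radius 1/9; a4: center (13/48, -1/2), radius 1/120; a5: center (19/36, 0), radius 1/90; a6: center (7/24, -13/24), radius 1/108

Below w3, radii multiply path by path; the a-disk centers shift.
for a3, the 1-step affine chain lands on center (1/4, 1/4), radius 1/9
for a6, the 2-step affine chain lands on center (7/24, -13/24), radius 1/108
for a4, the 2-step affine chain lands on center (13/48, -1/2), radius 1/120
for a1, the 2-step affine chain lands on center (13/48, -13/24), radius 1/108
for a2, the 2-step affine chain lands on center (5/9, 1/18), radius 1/90
for a5, the 2-step affine chain lands on center (19/36, 0), radius 1/90


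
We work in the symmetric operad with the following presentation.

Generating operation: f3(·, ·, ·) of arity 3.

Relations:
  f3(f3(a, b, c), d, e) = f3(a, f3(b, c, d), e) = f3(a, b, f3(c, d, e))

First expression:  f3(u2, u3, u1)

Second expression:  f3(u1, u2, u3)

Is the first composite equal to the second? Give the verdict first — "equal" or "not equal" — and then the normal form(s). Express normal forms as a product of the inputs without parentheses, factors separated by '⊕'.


not equal; the first gives u2 ⊕ u3 ⊕ u1 and the second u1 ⊕ u2 ⊕ u3

The first expression, normalized: u2 ⊕ u3 ⊕ u1
The second expression, normalized: u1 ⊕ u2 ⊕ u3
No match — not equal.


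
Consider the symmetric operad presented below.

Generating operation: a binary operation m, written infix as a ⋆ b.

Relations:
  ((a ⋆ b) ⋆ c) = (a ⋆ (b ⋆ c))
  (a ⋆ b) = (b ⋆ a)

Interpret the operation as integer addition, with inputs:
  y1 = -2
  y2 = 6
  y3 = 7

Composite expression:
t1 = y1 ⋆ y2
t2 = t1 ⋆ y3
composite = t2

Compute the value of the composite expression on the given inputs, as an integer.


11

(y1 ⋆ y2) = 4
((y1 ⋆ y2) ⋆ y3) = 11


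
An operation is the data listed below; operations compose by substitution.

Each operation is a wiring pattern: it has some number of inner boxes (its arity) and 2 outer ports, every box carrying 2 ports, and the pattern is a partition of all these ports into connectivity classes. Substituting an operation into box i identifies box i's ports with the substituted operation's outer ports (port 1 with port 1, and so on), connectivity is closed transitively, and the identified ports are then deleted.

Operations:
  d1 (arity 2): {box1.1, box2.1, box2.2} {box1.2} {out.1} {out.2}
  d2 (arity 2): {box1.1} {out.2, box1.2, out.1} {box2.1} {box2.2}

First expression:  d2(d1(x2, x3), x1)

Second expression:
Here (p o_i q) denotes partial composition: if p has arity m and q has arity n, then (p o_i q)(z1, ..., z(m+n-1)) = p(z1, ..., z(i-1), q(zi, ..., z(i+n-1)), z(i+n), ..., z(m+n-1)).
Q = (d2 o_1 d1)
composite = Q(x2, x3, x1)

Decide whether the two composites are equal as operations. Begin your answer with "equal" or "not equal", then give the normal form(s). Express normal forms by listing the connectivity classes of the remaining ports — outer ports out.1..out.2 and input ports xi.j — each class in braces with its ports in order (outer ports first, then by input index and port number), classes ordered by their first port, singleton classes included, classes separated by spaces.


In normal form, the first expression is {out.1, out.2} {x1.1} {x1.2} {x2.1, x3.1, x3.2} {x2.2}
In normal form, the second expression is {out.1, out.2} {x1.1} {x1.2} {x2.1, x3.1, x3.2} {x2.2}
Both agree, so they are equal.

equal; both compose to {out.1, out.2} {x1.1} {x1.2} {x2.1, x3.1, x3.2} {x2.2}


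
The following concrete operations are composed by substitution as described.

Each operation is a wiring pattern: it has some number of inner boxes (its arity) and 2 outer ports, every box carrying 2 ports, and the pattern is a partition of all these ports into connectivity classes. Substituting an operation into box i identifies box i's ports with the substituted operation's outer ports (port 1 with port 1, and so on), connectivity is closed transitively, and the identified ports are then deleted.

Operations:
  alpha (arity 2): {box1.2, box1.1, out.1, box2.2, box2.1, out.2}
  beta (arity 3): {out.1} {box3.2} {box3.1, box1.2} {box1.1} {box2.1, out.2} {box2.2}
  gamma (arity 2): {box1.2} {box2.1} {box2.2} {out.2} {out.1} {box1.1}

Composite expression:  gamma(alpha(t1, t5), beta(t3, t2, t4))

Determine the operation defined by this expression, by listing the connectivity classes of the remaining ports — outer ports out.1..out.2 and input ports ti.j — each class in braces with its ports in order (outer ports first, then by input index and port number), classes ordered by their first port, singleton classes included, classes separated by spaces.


Substituting into gamma glues patterns; closure does the rest.
alpha over (t1, t5) gives {out.1, out.2, t1.1, t1.2, t5.1, t5.2}, out.j being that stage's outer ports
beta over (t3, t2, t4) gives {out.1} {out.2, t2.1} {t2.2} {t3.1} {t3.2, t4.1} {t4.2}, out.j being that stage's outer ports
gamma over (t1, t5, t3, t2, t4) gives {out.1} {out.2} {t1.1, t1.2, t5.1, t5.2} {t2.1} {t2.2} {t3.1} {t3.2, t4.1} {t4.2}, out.j being that stage's outer ports

{out.1} {out.2} {t1.1, t1.2, t5.1, t5.2} {t2.1} {t2.2} {t3.1} {t3.2, t4.1} {t4.2}


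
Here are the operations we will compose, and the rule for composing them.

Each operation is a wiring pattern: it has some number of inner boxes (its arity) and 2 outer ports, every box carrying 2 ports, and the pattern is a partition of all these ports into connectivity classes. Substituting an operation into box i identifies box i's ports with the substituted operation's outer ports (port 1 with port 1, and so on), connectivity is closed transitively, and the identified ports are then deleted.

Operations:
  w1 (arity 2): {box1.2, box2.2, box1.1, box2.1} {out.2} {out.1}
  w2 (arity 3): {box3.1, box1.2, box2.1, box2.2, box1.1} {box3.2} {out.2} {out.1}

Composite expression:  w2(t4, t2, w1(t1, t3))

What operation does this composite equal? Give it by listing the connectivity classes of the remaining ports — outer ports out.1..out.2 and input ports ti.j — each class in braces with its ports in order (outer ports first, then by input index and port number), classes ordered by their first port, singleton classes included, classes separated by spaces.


{out.1} {out.2} {t1.1, t1.2, t3.1, t3.2} {t2.1, t2.2, t4.1, t4.2}

After gluing at w2, chains via deleted ports link the t-ports.
after w1, the pattern on (t1, t3) reads {out.1} {out.2} {t1.1, t1.2, t3.1, t3.2} (out.j = its outer ports)
after w2, the pattern on (t4, t2, t1, t3) reads {out.1} {out.2} {t1.1, t1.2, t3.1, t3.2} {t2.1, t2.2, t4.1, t4.2} (out.j = its outer ports)


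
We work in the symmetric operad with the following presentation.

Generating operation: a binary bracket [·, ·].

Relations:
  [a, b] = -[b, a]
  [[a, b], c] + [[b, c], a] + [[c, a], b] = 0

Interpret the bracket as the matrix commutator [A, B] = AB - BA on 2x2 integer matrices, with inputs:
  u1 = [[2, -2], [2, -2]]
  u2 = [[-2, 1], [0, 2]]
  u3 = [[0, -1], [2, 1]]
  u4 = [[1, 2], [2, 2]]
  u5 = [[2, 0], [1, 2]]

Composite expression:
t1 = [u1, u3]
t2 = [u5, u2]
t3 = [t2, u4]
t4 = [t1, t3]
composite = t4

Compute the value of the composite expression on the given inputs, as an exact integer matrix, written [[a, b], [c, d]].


[u1, u3] = [[-2, -6], [-10, 2]]
[u5, u2] = [[-1, 0], [-4, 1]]
[[u5, u2], u4] = [[8, -4], [8, -8]]
[[u1, u3], [[u5, u2], u4]] = [[-88, 112], [-128, 88]]

[[-88, 112], [-128, 88]]


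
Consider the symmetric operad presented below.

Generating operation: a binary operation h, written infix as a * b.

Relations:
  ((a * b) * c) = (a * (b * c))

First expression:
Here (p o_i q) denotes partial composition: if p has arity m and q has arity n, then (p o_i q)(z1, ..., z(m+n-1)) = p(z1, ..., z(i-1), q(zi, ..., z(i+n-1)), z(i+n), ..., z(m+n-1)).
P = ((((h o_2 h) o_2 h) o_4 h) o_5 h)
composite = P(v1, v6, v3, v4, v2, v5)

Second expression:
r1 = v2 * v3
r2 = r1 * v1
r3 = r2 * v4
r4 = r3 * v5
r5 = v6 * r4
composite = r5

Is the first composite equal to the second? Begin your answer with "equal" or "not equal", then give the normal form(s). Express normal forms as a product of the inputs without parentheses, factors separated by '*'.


not equal: they reduce to v1 * v6 * v3 * v4 * v2 * v5 and v6 * v2 * v3 * v1 * v4 * v5


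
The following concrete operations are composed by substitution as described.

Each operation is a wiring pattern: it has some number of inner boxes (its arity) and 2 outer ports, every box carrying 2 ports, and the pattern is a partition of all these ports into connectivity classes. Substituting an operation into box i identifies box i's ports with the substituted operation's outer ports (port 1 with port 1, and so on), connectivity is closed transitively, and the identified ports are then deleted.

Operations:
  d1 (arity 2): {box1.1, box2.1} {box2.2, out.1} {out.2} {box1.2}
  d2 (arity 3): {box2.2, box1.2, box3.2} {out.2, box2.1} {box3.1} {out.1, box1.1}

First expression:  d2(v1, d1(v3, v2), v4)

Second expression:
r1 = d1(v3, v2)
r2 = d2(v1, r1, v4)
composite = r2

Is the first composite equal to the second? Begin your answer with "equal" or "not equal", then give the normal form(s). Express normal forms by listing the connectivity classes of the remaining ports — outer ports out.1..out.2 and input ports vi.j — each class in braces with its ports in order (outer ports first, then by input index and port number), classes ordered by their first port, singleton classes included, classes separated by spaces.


equal: each reduces to {out.1, v1.1} {out.2, v2.2} {v1.2, v4.2} {v2.1, v3.1} {v3.2} {v4.1}


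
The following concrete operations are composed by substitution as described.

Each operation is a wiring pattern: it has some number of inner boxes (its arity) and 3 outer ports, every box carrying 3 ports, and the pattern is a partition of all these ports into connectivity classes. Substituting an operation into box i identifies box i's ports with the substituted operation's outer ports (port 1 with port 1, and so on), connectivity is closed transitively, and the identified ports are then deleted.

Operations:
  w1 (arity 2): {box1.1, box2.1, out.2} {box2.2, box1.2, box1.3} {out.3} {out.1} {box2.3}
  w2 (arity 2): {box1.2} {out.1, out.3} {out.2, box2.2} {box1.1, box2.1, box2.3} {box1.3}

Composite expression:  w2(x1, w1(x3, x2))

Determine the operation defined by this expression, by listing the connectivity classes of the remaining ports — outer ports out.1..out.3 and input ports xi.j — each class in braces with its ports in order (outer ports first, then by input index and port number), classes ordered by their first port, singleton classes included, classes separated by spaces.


After gluing at w2, chains via deleted ports link the x-ports.
through w1, on inputs (x3, x2): {out.1} {out.2, x2.1, x3.1} {out.3} {x2.2, x3.2, x3.3} {x2.3} (out.j = stage outer ports)
through w2, on inputs (x1, x3, x2): {out.1, out.3} {out.2, x2.1, x3.1} {x1.1} {x1.2} {x1.3} {x2.2, x3.2, x3.3} {x2.3} (out.j = stage outer ports)

{out.1, out.3} {out.2, x2.1, x3.1} {x1.1} {x1.2} {x1.3} {x2.2, x3.2, x3.3} {x2.3}


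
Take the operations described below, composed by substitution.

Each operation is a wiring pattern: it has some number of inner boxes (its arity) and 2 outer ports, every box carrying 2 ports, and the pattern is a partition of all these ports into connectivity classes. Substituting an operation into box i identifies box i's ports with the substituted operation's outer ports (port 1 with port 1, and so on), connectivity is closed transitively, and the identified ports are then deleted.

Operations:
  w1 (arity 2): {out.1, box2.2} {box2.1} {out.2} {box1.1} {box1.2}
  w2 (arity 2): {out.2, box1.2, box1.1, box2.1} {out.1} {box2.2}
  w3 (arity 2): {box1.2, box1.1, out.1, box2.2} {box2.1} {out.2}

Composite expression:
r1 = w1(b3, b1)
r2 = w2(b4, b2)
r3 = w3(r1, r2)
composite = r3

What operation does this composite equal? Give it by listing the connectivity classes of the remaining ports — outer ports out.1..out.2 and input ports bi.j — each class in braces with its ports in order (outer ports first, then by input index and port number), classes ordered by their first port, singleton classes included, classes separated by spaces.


Substituting into w3 glues patterns; closure does the rest.
stage w1: inputs (b3, b1), connectivity {out.1, b1.2} {out.2} {b1.1} {b3.1} {b3.2}, out.j its boundary
stage w2: inputs (b4, b2), connectivity {out.1} {out.2, b2.1, b4.1, b4.2} {b2.2}, out.j its boundary
stage w3: inputs (b3, b1, b4, b2), connectivity {out.1, b1.2, b2.1, b4.1, b4.2} {out.2} {b1.1} {b2.2} {b3.1} {b3.2}, out.j its boundary

{out.1, b1.2, b2.1, b4.1, b4.2} {out.2} {b1.1} {b2.2} {b3.1} {b3.2}


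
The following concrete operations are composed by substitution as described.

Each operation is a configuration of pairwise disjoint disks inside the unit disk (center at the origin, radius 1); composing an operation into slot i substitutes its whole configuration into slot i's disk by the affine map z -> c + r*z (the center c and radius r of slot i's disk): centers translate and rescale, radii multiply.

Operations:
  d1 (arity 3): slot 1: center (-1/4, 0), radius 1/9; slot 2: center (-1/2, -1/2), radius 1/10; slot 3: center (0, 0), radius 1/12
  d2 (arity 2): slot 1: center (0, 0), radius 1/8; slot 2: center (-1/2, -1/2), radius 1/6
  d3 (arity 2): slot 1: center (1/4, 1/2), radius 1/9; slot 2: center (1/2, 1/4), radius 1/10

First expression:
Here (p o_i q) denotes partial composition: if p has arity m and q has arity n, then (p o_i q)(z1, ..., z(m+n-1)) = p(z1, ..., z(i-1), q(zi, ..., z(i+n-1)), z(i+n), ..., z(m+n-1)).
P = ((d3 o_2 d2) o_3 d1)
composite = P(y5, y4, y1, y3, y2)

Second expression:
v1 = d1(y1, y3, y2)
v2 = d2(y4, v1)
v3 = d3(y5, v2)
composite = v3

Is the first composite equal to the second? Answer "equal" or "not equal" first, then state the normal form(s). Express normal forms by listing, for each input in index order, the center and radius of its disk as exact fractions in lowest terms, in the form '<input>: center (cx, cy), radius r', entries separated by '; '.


equal; the common form is y1: center (107/240, 1/5), radius 1/540; y2: center (9/20, 1/5), radius 1/720; y3: center (53/120, 23/120), radius 1/600; y4: center (1/2, 1/4), radius 1/80; y5: center (1/4, 1/2), radius 1/9


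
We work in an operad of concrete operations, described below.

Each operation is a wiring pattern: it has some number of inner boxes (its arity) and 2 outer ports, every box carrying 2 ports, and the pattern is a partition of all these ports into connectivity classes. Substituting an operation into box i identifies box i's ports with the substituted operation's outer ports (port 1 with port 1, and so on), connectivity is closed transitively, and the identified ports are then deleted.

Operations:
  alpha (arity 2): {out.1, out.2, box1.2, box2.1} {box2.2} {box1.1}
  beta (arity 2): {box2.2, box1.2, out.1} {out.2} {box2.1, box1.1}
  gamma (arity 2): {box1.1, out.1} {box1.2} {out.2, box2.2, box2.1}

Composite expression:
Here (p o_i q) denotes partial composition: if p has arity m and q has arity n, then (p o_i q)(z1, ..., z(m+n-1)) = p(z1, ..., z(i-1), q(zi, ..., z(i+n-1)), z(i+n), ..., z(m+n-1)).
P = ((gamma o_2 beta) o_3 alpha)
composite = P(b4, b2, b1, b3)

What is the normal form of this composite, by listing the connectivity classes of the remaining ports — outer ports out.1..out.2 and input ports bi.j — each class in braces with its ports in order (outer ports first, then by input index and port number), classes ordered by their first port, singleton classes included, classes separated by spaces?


{out.1, b4.1} {out.2, b1.2, b2.1, b2.2, b3.1} {b1.1} {b3.2} {b4.2}

Treat the ports identified at gamma as solder joints: merge, then drop.
composing alpha on (b1, b3), with out.j its own outer ports: {out.1, out.2, b1.2, b3.1} {b1.1} {b3.2}
composing beta on (b2, b1, b3), with out.j its own outer ports: {out.1, b1.2, b2.1, b2.2, b3.1} {out.2} {b1.1} {b3.2}
composing gamma on (b4, b2, b1, b3), with out.j its own outer ports: {out.1, b4.1} {out.2, b1.2, b2.1, b2.2, b3.1} {b1.1} {b3.2} {b4.2}


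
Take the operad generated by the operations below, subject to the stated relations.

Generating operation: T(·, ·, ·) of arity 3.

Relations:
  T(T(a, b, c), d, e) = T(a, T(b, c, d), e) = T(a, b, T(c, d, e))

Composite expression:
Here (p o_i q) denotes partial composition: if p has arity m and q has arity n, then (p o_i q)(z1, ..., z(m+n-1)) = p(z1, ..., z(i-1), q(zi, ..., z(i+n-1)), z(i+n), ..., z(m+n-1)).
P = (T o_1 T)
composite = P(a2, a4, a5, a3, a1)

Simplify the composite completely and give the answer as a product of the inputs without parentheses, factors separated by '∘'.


The T-tree's shape is irrelevant; the a-reading-order decides.
T(a2, a4, a5) collapses to a2 ∘ a4 ∘ a5
T(T(a2, a4, a5), a3, a1) collapses to a2 ∘ a4 ∘ a5 ∘ a3 ∘ a1

a2 ∘ a4 ∘ a5 ∘ a3 ∘ a1


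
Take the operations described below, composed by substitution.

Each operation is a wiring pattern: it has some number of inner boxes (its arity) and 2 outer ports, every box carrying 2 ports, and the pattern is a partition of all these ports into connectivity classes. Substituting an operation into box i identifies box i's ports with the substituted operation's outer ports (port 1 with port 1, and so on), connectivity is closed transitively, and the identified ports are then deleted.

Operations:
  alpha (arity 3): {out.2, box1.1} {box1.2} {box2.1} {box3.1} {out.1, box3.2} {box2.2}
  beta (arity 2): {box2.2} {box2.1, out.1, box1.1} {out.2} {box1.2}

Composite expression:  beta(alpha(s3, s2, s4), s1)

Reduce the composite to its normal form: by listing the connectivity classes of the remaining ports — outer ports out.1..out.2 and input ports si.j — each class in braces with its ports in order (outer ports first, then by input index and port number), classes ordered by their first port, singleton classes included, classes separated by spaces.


{out.1, s1.1, s4.2} {out.2} {s1.2} {s2.1} {s2.2} {s3.1} {s3.2} {s4.1}

After gluing at beta, chains via deleted ports link the s-ports.
alpha over (s3, s2, s4) gives {out.1, s4.2} {out.2, s3.1} {s2.1} {s2.2} {s3.2} {s4.1}, out.j being that stage's outer ports
beta over (s3, s2, s4, s1) gives {out.1, s1.1, s4.2} {out.2} {s1.2} {s2.1} {s2.2} {s3.1} {s3.2} {s4.1}, out.j being that stage's outer ports


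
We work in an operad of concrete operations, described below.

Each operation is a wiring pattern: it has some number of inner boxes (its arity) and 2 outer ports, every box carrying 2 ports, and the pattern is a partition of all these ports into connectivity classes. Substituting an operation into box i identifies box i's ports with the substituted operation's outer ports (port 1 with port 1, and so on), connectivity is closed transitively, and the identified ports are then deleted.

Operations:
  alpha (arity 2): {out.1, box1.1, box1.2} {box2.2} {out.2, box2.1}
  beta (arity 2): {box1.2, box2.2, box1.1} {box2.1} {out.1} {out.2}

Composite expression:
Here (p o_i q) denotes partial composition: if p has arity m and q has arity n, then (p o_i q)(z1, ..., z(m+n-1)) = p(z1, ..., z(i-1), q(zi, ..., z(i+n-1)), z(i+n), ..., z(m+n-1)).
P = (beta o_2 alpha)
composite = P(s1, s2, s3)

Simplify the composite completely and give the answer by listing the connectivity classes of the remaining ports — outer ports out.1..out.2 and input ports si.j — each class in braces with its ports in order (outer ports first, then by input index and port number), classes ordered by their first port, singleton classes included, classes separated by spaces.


{out.1} {out.2} {s1.1, s1.2, s3.1} {s2.1, s2.2} {s3.2}


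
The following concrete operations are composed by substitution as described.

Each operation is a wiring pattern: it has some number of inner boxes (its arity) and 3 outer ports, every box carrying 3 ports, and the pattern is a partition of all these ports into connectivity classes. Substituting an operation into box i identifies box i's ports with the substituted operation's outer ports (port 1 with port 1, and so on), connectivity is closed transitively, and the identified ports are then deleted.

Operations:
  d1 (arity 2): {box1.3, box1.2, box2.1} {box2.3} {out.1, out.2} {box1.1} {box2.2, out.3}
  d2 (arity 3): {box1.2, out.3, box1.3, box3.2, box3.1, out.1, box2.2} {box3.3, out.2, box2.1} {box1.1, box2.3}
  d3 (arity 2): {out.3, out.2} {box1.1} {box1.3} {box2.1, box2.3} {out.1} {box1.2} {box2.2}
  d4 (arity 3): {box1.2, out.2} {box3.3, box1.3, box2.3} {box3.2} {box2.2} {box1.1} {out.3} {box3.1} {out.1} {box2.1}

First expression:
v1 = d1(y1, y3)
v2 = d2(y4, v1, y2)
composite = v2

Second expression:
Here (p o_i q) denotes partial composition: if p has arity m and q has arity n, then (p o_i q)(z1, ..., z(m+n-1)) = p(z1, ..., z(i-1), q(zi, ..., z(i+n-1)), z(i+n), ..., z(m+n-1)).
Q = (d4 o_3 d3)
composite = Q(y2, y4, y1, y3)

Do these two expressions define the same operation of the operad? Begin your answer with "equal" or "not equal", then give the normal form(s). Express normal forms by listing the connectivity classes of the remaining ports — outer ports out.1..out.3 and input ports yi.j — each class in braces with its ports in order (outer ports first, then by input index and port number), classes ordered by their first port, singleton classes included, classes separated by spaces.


not equal; the first gives {out.1, out.2, out.3, y2.1, y2.2, y2.3, y4.2, y4.3} {y1.1} {y1.2, y1.3, y3.1} {y3.2, y4.1} {y3.3} and the second {out.1} {out.2, y2.2} {out.3} {y1.1} {y1.2} {y1.3} {y2.1} {y2.3, y4.3} {y3.1, y3.3} {y3.2} {y4.1} {y4.2}

Reducing the first expression gives {out.1, out.2, out.3, y2.1, y2.2, y2.3, y4.2, y4.3} {y1.1} {y1.2, y1.3, y3.1} {y3.2, y4.1} {y3.3}
Reducing the second expression gives {out.1} {out.2, y2.2} {out.3} {y1.1} {y1.2} {y1.3} {y2.1} {y2.3, y4.3} {y3.1, y3.3} {y3.2} {y4.1} {y4.2}
No match — not equal.


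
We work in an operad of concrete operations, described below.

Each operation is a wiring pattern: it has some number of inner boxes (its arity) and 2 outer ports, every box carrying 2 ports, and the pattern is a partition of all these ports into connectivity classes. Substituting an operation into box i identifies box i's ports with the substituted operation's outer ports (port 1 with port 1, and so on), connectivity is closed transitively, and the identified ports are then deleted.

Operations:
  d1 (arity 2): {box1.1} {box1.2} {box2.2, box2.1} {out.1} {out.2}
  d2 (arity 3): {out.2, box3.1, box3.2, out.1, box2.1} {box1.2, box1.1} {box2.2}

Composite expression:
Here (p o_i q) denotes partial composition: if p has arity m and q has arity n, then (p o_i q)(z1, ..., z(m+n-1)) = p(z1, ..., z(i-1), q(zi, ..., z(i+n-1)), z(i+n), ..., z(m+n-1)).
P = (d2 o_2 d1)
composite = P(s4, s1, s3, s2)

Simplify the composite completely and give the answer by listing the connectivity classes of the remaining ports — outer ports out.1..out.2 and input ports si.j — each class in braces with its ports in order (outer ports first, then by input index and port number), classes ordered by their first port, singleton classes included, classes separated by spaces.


After gluing at d2, chains via deleted ports link the s-ports.
composing d1 on (s1, s3), with out.j its own outer ports: {out.1} {out.2} {s1.1} {s1.2} {s3.1, s3.2}
composing d2 on (s4, s1, s3, s2), with out.j its own outer ports: {out.1, out.2, s2.1, s2.2} {s1.1} {s1.2} {s3.1, s3.2} {s4.1, s4.2}

{out.1, out.2, s2.1, s2.2} {s1.1} {s1.2} {s3.1, s3.2} {s4.1, s4.2}


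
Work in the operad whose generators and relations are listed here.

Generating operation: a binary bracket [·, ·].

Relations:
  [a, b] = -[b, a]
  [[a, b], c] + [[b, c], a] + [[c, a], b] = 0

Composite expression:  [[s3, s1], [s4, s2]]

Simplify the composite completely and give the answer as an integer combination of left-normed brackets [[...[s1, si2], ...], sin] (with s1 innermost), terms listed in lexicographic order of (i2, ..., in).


[[[s1, s3], s2], s4] - [[[s1, s3], s4], s2]

In the tensor algebra, words opening s1 carry the s1-anchored form.
Composite bracket: [[s3, s1], [s4, s2]]
Under [a, b] = ab - ba we get 8 signed associative words (2^3 = 8).
Coefficients come from the s1-initial words:
  the word s1s3s2s4 carries sign +1 and contributes +[[[s1, s3], s2], s4]
  the word s1s3s4s2 carries sign -1 and contributes -[[[s1, s3], s4], s2]


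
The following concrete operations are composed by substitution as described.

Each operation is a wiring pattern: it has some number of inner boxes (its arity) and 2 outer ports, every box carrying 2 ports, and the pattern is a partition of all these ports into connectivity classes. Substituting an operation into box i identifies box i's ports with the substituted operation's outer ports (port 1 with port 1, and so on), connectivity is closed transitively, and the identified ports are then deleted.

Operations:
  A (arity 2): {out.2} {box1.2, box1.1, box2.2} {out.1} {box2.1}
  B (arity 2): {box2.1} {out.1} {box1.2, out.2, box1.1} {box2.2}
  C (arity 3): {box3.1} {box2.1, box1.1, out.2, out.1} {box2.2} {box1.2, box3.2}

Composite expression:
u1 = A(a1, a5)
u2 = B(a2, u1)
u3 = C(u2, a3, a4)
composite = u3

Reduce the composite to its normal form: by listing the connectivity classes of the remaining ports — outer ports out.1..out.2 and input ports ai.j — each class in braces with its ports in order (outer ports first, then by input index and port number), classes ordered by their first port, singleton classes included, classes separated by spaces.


Two ports join when wires chain via C-identified ports.
stage A: inputs (a1, a5), connectivity {out.1} {out.2} {a1.1, a1.2, a5.2} {a5.1}, out.j its boundary
stage B: inputs (a2, a1, a5), connectivity {out.1} {out.2, a2.1, a2.2} {a1.1, a1.2, a5.2} {a5.1}, out.j its boundary
stage C: inputs (a2, a1, a5, a3, a4), connectivity {out.1, out.2, a3.1} {a1.1, a1.2, a5.2} {a2.1, a2.2, a4.2} {a3.2} {a4.1} {a5.1}, out.j its boundary

{out.1, out.2, a3.1} {a1.1, a1.2, a5.2} {a2.1, a2.2, a4.2} {a3.2} {a4.1} {a5.1}


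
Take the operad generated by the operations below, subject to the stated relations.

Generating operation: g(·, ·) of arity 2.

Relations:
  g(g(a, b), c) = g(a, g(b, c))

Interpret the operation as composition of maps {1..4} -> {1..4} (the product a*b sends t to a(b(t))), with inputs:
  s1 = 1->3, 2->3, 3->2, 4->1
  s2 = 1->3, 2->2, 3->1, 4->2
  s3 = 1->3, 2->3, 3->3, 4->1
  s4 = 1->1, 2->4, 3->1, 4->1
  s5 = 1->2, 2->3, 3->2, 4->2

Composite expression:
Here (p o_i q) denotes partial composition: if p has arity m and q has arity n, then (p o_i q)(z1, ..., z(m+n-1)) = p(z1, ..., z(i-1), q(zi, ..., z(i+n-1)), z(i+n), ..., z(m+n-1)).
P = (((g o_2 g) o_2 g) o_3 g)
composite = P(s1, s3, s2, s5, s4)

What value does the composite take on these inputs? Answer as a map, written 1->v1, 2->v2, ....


1->2, 2->2, 3->2, 4->2

g(s2, s5) = 1->2, 2->1, 3->2, 4->2
g(s3, g(s2, s5)) = 1->3, 2->3, 3->3, 4->3
g(g(s3, g(s2, s5)), s4) = 1->3, 2->3, 3->3, 4->3
g(s1, g(g(s3, g(s2, s5)), s4)) = 1->2, 2->2, 3->2, 4->2


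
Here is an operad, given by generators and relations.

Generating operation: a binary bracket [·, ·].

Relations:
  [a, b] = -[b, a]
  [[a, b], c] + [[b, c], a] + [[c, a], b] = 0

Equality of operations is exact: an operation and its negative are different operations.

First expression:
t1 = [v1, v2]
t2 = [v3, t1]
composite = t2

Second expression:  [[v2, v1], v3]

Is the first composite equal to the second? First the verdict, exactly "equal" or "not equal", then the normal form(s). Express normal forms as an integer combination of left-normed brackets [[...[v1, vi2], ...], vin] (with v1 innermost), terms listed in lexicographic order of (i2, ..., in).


equal: each reduces to -[[v1, v2], v3]

Reducing the first expression gives -[[v1, v2], v3]
Reducing the second expression gives -[[v1, v2], v3]
Same normal form: equal.


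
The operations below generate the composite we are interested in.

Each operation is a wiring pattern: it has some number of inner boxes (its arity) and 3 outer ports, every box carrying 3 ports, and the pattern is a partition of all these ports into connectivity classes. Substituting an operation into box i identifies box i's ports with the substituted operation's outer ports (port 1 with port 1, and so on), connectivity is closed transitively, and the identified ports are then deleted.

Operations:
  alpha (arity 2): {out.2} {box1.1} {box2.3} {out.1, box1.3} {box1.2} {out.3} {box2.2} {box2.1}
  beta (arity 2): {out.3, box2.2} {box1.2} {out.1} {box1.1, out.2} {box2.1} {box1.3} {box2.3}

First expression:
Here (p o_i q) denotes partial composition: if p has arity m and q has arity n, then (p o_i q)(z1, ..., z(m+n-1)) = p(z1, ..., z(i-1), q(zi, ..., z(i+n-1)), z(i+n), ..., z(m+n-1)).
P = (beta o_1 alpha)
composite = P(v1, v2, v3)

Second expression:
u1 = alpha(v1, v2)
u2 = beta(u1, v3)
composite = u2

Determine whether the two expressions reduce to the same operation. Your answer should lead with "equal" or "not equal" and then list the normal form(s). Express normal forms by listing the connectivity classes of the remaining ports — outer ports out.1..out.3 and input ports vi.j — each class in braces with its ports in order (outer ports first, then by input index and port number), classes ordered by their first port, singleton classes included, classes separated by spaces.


equal — both sides give {out.1} {out.2, v1.3} {out.3, v3.2} {v1.1} {v1.2} {v2.1} {v2.2} {v2.3} {v3.1} {v3.3}

Reducing the first expression gives {out.1} {out.2, v1.3} {out.3, v3.2} {v1.1} {v1.2} {v2.1} {v2.2} {v2.3} {v3.1} {v3.3}
Reducing the second expression gives {out.1} {out.2, v1.3} {out.3, v3.2} {v1.1} {v1.2} {v2.1} {v2.2} {v2.3} {v3.1} {v3.3}
Both agree, so they are equal.


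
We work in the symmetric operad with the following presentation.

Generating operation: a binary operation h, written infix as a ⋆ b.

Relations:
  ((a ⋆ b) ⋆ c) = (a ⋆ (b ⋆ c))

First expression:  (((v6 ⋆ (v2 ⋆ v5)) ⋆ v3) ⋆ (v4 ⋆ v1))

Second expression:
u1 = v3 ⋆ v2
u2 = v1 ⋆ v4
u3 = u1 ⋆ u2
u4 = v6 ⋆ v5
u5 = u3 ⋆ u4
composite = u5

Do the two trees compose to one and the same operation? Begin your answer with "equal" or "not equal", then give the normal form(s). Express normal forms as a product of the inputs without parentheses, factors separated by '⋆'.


not equal — first v6 ⋆ v2 ⋆ v5 ⋆ v3 ⋆ v4 ⋆ v1, second v3 ⋆ v2 ⋆ v1 ⋆ v4 ⋆ v6 ⋆ v5

Reducing the first expression gives v6 ⋆ v2 ⋆ v5 ⋆ v3 ⋆ v4 ⋆ v1
Reducing the second expression gives v3 ⋆ v2 ⋆ v1 ⋆ v4 ⋆ v6 ⋆ v5
The normal forms differ: not equal.


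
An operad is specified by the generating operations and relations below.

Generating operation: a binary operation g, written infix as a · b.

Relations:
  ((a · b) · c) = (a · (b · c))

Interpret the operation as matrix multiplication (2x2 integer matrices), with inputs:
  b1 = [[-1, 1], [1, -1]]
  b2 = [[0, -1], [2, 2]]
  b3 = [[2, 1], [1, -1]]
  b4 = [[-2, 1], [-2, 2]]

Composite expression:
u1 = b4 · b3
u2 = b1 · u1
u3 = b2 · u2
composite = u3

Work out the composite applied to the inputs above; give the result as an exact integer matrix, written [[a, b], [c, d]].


[[1, -1], [0, 0]]

(b4 · b3) = [[-3, -3], [-2, -4]]
(b1 · (b4 · b3)) = [[1, -1], [-1, 1]]
(b2 · (b1 · (b4 · b3))) = [[1, -1], [0, 0]]


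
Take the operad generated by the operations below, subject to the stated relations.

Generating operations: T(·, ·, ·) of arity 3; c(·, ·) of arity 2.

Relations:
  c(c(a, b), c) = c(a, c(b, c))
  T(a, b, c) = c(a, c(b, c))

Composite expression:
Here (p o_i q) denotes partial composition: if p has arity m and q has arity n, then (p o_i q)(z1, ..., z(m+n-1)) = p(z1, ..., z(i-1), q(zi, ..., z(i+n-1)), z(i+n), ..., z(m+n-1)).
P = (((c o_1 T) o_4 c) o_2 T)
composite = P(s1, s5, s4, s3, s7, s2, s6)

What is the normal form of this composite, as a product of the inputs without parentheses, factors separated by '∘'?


s1 ∘ s5 ∘ s4 ∘ s3 ∘ s7 ∘ s2 ∘ s6

Under associativity of c, the answer is the s's in reading order.
T(s5, s4, s3) reduces to s5 ∘ s4 ∘ s3
T(s1, T(s5, s4, s3), s7) reduces to s1 ∘ s5 ∘ s4 ∘ s3 ∘ s7
c(s2, s6) reduces to s2 ∘ s6
c(T(s1, T(s5, s4, s3), s7), c(s2, s6)) reduces to s1 ∘ s5 ∘ s4 ∘ s3 ∘ s7 ∘ s2 ∘ s6


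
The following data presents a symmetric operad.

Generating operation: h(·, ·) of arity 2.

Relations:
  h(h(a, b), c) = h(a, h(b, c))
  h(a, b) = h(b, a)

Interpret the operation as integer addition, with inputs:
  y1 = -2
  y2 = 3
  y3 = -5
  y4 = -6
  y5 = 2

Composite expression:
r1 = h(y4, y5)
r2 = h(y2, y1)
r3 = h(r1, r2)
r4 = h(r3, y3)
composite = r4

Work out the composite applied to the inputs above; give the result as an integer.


-8

h(y4, y5) = -4
h(y2, y1) = 1
h(h(y4, y5), h(y2, y1)) = -3
h(h(h(y4, y5), h(y2, y1)), y3) = -8


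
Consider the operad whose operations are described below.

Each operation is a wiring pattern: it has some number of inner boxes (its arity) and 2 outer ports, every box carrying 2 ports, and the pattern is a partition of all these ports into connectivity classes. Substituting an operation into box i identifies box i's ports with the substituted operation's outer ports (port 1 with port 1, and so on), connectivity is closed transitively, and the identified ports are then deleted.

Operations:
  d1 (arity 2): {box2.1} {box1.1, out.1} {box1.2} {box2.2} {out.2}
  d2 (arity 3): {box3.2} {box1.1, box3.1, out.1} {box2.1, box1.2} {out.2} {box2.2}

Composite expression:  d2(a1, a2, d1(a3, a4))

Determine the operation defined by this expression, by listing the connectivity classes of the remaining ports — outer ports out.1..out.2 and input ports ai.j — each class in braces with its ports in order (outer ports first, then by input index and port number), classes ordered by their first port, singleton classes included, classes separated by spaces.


{out.1, a1.1, a3.1} {out.2} {a1.2, a2.1} {a2.2} {a3.2} {a4.1} {a4.2}

Connectivity passes through glued d2-boundaries; trace each wire chain.
d1 over (a3, a4) gives {out.1, a3.1} {out.2} {a3.2} {a4.1} {a4.2}, out.j being that stage's outer ports
d2 over (a1, a2, a3, a4) gives {out.1, a1.1, a3.1} {out.2} {a1.2, a2.1} {a2.2} {a3.2} {a4.1} {a4.2}, out.j being that stage's outer ports


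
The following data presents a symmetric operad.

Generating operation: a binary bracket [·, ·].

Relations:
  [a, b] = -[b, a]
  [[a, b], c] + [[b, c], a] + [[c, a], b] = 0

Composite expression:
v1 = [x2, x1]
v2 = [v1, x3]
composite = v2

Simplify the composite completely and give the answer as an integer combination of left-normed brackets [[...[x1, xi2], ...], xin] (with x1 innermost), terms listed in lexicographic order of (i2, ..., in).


-[[x1, x2], x3]

Expand each bracket as ab - ba; the x1-initial words give the coefficients.
Composite bracket: [[x2, x1], x3]
Full expansion: 4 signed words from ab - ba (2^2 = 4).
Collect the words opening with x1:
  x1x2x3 appears with sign -1, giving the term -[[x1, x2], x3]


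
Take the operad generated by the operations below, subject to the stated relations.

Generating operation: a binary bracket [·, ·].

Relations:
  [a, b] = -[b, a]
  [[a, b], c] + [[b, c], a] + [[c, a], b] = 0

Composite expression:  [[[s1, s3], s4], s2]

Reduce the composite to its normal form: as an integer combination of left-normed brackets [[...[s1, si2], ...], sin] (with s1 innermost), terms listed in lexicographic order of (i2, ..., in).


[[[s1, s3], s4], s2]

Left-normed coefficients sit on the s1-initial expansion words.
Composite bracket: [[[s1, s3], s4], s2]
Applying ab - ba throughout gives 8 signed words (2^3 = 8).
Coefficients come from the s1-initial words:
  word s1s3s4s2 has sign +1, contributing +[[[s1, s3], s4], s2]


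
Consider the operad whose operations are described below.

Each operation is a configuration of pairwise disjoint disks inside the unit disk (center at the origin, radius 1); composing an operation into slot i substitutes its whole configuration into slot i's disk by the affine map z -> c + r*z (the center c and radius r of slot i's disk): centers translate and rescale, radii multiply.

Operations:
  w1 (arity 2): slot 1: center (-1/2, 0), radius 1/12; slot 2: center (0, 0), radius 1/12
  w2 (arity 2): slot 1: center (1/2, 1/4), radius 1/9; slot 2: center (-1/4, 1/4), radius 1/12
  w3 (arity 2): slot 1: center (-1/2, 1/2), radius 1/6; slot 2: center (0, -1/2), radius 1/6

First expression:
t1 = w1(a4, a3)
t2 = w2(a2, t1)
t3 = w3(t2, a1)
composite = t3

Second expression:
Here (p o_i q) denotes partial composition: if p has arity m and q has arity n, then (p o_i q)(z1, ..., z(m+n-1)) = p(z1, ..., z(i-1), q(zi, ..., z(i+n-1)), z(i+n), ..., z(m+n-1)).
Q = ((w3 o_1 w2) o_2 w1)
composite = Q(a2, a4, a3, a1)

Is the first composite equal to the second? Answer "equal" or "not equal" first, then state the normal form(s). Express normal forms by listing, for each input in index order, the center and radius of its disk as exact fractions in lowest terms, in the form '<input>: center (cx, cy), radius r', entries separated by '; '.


equal; the common form is a1: center (0, -1/2), radius 1/6; a2: center (-5/12, 13/24), radius 1/54; a3: center (-13/24, 13/24), radius 1/864; a4: center (-79/144, 13/24), radius 1/864

The first composite normalizes to a1: center (0, -1/2), radius 1/6; a2: center (-5/12, 13/24), radius 1/54; a3: center (-13/24, 13/24), radius 1/864; a4: center (-79/144, 13/24), radius 1/864
The second composite normalizes to a1: center (0, -1/2), radius 1/6; a2: center (-5/12, 13/24), radius 1/54; a3: center (-13/24, 13/24), radius 1/864; a4: center (-79/144, 13/24), radius 1/864
The forms coincide; equal.
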